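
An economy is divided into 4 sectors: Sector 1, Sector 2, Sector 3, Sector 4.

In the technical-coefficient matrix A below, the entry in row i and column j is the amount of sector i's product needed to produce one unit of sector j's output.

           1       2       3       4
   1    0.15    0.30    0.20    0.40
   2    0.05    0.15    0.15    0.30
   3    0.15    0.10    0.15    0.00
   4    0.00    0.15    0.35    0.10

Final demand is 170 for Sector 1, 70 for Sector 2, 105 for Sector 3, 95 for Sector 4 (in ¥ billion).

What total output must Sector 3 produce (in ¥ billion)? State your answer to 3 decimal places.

I − A =
  [   0.85    -0.30    -0.20    -0.40]
  [  -0.05     0.85    -0.15    -0.30]
  [  -0.15    -0.10     0.85     0.00]
  [   0.00    -0.15    -0.35     0.90]
Compute the cofactors C_ij = (−1)^(i+j)·(3×3 minor ij) of I−A; the adjugate is their transpose:
adj(I−A) = Cᵀ =
  [ 0.588000   0.312500   0.344000   0.365500]
  [ 0.074250   0.602250   0.220000   0.233750]
  [ 0.112500   0.126000   0.595500   0.092000]
  [ 0.056125   0.149375   0.268250   0.555375]
det(I−A) = Σ_j (I−A)_1j·C_1j = (0.85)(0.588000) + (-0.30)(0.074250) + (-0.20)(0.112500) + (-0.40)(0.056125) = 0.432575
(I − A)⁻¹ = adj(I−A) / det(I−A) ≈
  [   1.3593     0.7224     0.7952     0.8449]
  [   0.1716     1.3922     0.5086     0.5404]
  [   0.2601     0.2913     1.3766     0.2127]
  [   0.1297     0.3453     0.6201     1.2839]
x = (I − A)⁻¹ d = adj(I−A)·d / det(I−A), with det(I−A) = 0.432575:
  x_1 = (0.588000·170 + 0.312500·70 + 0.344000·105 + 0.365500·95) / 0.432575 = 192.6775 / 0.432575 ≈ 445.420
  x_2 = (0.074250·170 + 0.602250·70 + 0.220000·105 + 0.233750·95) / 0.432575 = 100.08625 / 0.432575 ≈ 231.373
  x_3 = (0.112500·170 + 0.126000·70 + 0.595500·105 + 0.092000·95) / 0.432575 = 99.2125 / 0.432575 ≈ 229.353
  x_4 = (0.056125·170 + 0.149375·70 + 0.268250·105 + 0.555375·95) / 0.432575 = 100.924375 / 0.432575 ≈ 233.311

x_3 = 229.353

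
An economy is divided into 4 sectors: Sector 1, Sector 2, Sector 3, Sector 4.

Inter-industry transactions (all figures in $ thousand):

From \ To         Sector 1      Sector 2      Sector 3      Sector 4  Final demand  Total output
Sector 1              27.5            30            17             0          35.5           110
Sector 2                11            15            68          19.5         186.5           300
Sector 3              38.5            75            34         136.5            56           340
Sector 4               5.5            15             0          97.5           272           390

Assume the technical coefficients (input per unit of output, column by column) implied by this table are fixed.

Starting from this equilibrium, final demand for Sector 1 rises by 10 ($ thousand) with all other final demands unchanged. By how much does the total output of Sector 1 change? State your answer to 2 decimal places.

Δx_1 = 14.18

Technical coefficients a_ij = z_ij / X_j:
  a_11 = 27.5/110 = 0.25, a_21 = 11/110 = 0.10, a_31 = 38.5/110 = 0.35, a_41 = 5.5/110 = 0.05
  a_12 = 30/300 = 0.10, a_22 = 15/300 = 0.05, a_32 = 75/300 = 0.25, a_42 = 15/300 = 0.05
  a_13 = 17/340 = 0.05, a_23 = 68/340 = 0.20, a_33 = 34/340 = 0.10, a_43 = 0/340 = 0.00
  a_14 = 0/390 = 0.00, a_24 = 19.5/390 = 0.05, a_34 = 136.5/390 = 0.35, a_44 = 97.5/390 = 0.25
I − A =
  [   0.75    -0.10    -0.05     0.00]
  [  -0.10     0.95    -0.20    -0.05]
  [  -0.35    -0.25     0.90    -0.35]
  [  -0.05    -0.05     0.00     0.75]
Compute the cofactors C_ij = (−1)^(i+j)·(3×3 minor ij) of I−A; the adjugate is their transpose:
adj(I−A) = Cᵀ =
  [ 0.598000   0.077750   0.050500   0.028750]
  [ 0.125750   0.492250   0.116375   0.087125]
  [ 0.286250   0.181750   0.524750   0.257000]
  [ 0.048250   0.038000   0.011125   0.569875]
det(I−A) = Σ_j (I−A)_1j·C_1j = (0.75)(0.598000) + (-0.10)(0.125750) + (-0.05)(0.286250) + (0.00)(0.048250) = 0.4216125
(I − A)⁻¹ = adj(I−A) / det(I−A) ≈
  [   1.4184     0.1844     0.1198     0.0682]
  [   0.2983     1.1675     0.2760     0.2066]
  [   0.6789     0.4311     1.2446     0.6096]
  [   0.1144     0.0901     0.0264     1.3517]
Δx = (I − A)⁻¹ Δd with Δd having +10 in the Sector 1 component and 0 elsewhere.
So Δx_1 = L_11 · (+10), where L_11 = adj(I−A)_11 / det(I−A) = 0.598000 / 0.4216125.
Δx_1 = 0.598000 × (+10) / 0.4216125 = 5.98 / 0.4216125 ≈ 14.18.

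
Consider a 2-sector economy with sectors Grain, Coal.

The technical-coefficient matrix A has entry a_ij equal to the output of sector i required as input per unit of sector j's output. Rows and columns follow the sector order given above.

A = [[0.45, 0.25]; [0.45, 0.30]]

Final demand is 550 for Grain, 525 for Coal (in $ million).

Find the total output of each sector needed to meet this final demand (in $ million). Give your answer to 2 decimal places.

I − A =
  [   0.55    -0.25]
  [  -0.45     0.70]
det(I−A) = (0.55)(0.70) − (-0.25)(-0.45) = 0.2725
adj(I−A) = [[0.70, 0.25], [0.45, 0.55]]
(I − A)⁻¹ = adj(I−A) / det(I−A) ≈
  [   2.5688     0.9174]
  [   1.6514     2.0183]
x = (I − A)⁻¹ d = adj(I−A)·d / det(I−A), with det(I−A) = 0.2725:
  x_1 = (0.70·550 + 0.25·525) / 0.2725 = 516.25 / 0.2725 ≈ 1894.50
  x_2 = (0.45·550 + 0.55·525) / 0.2725 = 536.25 / 0.2725 ≈ 1967.89

x_1 = 1894.50, x_2 = 1967.89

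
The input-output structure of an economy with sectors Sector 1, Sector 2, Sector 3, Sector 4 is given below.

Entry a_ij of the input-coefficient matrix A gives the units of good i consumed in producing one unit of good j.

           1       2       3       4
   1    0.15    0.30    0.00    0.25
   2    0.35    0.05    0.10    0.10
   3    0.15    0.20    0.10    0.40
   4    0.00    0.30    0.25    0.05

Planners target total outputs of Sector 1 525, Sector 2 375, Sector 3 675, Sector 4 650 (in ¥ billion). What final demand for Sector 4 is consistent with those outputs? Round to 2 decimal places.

I − A =
  [   0.85    -0.30     0.00    -0.25]
  [  -0.35     0.95    -0.10    -0.10]
  [  -0.15    -0.20     0.90    -0.40]
  [   0.00    -0.30    -0.25     0.95]
d = (I − A) x:
  d_1 = (+0.85)·525 + (-0.30)·375 + (+0.00)·675 + (-0.25)·650 = 171.25
  d_2 = (-0.35)·525 + (+0.95)·375 + (-0.10)·675 + (-0.10)·650 = 40.00
  d_3 = (-0.15)·525 + (-0.20)·375 + (+0.90)·675 + (-0.40)·650 = 193.75
  d_4 = (+0.00)·525 + (-0.30)·375 + (-0.25)·675 + (+0.95)·650 = 336.25

d_4 = 336.25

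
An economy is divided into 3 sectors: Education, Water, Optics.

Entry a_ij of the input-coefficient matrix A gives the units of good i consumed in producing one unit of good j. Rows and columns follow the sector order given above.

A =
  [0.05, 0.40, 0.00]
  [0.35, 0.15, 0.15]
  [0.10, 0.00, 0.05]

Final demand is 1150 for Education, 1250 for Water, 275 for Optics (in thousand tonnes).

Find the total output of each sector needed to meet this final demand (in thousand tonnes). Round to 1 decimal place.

x_E = 2260.9, x_W = 2494.6, x_O = 527.5

I − A =
  [   0.95    -0.40     0.00]
  [  -0.35     0.85    -0.15]
  [  -0.10     0.00     0.95]
Cofactors of I−A, C_ij = (−1)^(i+j)·(minor ij) (rows/columns in the sector order above):
  C_11 = (0.85)(0.95) − (-0.15)(0.00) = 0.8075
  C_12 = −[(-0.35)(0.95) − (-0.15)(-0.10)] = 0.3475
  C_13 = (-0.35)(0.00) − (0.85)(-0.10) = 0.0850
  C_21 = −[(-0.40)(0.95) − (0.00)(0.00)] = 0.3800
  C_22 = (0.95)(0.95) − (0.00)(-0.10) = 0.9025
  C_23 = −[(0.95)(0.00) − (-0.40)(-0.10)] = 0.0400
  C_31 = (-0.40)(-0.15) − (0.00)(0.85) = 0.0600
  C_32 = −[(0.95)(-0.15) − (0.00)(-0.35)] = 0.1425
  C_33 = (0.95)(0.85) − (-0.40)(-0.35) = 0.6675
det(I−A) = Σ_j (I−A)_1j·C_1j = (0.95)(0.8075) + (-0.40)(0.3475) + (0.00)(0.0850) = 0.628125
adj(I−A) = Cᵀ =
  [ 0.8075   0.3800   0.0600]
  [ 0.3475   0.9025   0.1425]
  [ 0.0850   0.0400   0.6675]
(I − A)⁻¹ = adj(I−A) / det(I−A) ≈
  [   1.2856     0.6050     0.0955]
  [   0.5532     1.4368     0.2269]
  [   0.1353     0.0637     1.0627]
x = (I − A)⁻¹ d = adj(I−A)·d / det(I−A), with det(I−A) = 0.628125:
  x_E = (0.8075·1150 + 0.3800·1250 + 0.0600·275) / 0.628125 = 1420.125 / 0.628125 ≈ 2260.9
  x_W = (0.3475·1150 + 0.9025·1250 + 0.1425·275) / 0.628125 = 1566.9375 / 0.628125 ≈ 2494.6
  x_O = (0.0850·1150 + 0.0400·1250 + 0.6675·275) / 0.628125 = 331.3125 / 0.628125 ≈ 527.5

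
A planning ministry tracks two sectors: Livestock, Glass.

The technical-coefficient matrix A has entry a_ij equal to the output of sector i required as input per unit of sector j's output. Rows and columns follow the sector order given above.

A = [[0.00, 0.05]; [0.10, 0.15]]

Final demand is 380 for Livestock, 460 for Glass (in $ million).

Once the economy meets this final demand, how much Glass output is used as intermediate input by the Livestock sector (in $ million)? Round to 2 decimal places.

I − A =
  [   1.00    -0.05]
  [  -0.10     0.85]
det(I−A) = (1.00)(0.85) − (-0.05)(-0.10) = 0.8450
adj(I−A) = [[0.85, 0.05], [0.10, 1.00]]
(I − A)⁻¹ = adj(I−A) / det(I−A) ≈
  [   1.0059     0.0592]
  [   0.1183     1.1834]
First solve x = (I − A)⁻¹ d = adj(I−A)·d / det(I−A); in particular x_1 = (0.85·380 + 0.05·460) / 0.8450 = 346.00 / 0.8450 ≈ 409.4675.
Intermediate flow from 2 to 1: z_21 = a_21 · x_1 = 0.10 × 346.00 / 0.8450 = 34.60 / 0.8450 ≈ 40.95.

z_21 = 40.95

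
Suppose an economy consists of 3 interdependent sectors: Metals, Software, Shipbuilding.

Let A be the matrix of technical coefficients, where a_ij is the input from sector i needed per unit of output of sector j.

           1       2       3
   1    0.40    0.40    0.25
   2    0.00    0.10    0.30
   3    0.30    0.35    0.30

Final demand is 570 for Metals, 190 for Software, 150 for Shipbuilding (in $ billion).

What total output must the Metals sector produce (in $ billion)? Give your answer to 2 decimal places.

I − A =
  [   0.60    -0.40    -0.25]
  [   0.00     0.90    -0.30]
  [  -0.30    -0.35     0.70]
Cofactors of I−A, C_ij = (−1)^(i+j)·(minor ij) (rows/columns in the sector order above):
  C_11 = (0.90)(0.70) − (-0.30)(-0.35) = 0.5250
  C_12 = −[(0.00)(0.70) − (-0.30)(-0.30)] = 0.0900
  C_13 = (0.00)(-0.35) − (0.90)(-0.30) = 0.2700
  C_21 = −[(-0.40)(0.70) − (-0.25)(-0.35)] = 0.3675
  C_22 = (0.60)(0.70) − (-0.25)(-0.30) = 0.3450
  C_23 = −[(0.60)(-0.35) − (-0.40)(-0.30)] = 0.3300
  C_31 = (-0.40)(-0.30) − (-0.25)(0.90) = 0.3450
  C_32 = −[(0.60)(-0.30) − (-0.25)(0.00)] = 0.1800
  C_33 = (0.60)(0.90) − (-0.40)(0.00) = 0.5400
det(I−A) = Σ_j (I−A)_1j·C_1j = (0.60)(0.5250) + (-0.40)(0.0900) + (-0.25)(0.2700) = 0.2115
adj(I−A) = Cᵀ =
  [ 0.5250   0.3675   0.3450]
  [ 0.0900   0.3450   0.1800]
  [ 0.2700   0.3300   0.5400]
(I − A)⁻¹ = adj(I−A) / det(I−A) ≈
  [   2.4823     1.7376     1.6312]
  [   0.4255     1.6312     0.8511]
  [   1.2766     1.5603     2.5532]
x = (I − A)⁻¹ d = adj(I−A)·d / det(I−A), with det(I−A) = 0.2115:
  x_1 = (0.5250·570 + 0.3675·190 + 0.3450·150) / 0.2115 = 420.825 / 0.2115 ≈ 1989.72
  x_2 = (0.0900·570 + 0.3450·190 + 0.1800·150) / 0.2115 = 143.85 / 0.2115 ≈ 680.14
  x_3 = (0.2700·570 + 0.3300·190 + 0.5400·150) / 0.2115 = 297.60 / 0.2115 ≈ 1407.09

x_1 = 1989.72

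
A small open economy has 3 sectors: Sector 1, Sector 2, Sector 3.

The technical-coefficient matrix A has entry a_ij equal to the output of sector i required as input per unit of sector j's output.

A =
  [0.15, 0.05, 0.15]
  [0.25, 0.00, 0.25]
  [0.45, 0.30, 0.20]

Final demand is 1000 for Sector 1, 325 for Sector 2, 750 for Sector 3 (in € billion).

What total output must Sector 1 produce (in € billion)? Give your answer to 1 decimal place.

I − A =
  [   0.85    -0.05    -0.15]
  [  -0.25     1.00    -0.25]
  [  -0.45    -0.30     0.80]
Cofactors of I−A, C_ij = (−1)^(i+j)·(minor ij) (rows/columns in the sector order above):
  C_11 = (1.00)(0.80) − (-0.25)(-0.30) = 0.7250
  C_12 = −[(-0.25)(0.80) − (-0.25)(-0.45)] = 0.3125
  C_13 = (-0.25)(-0.30) − (1.00)(-0.45) = 0.5250
  C_21 = −[(-0.05)(0.80) − (-0.15)(-0.30)] = 0.0850
  C_22 = (0.85)(0.80) − (-0.15)(-0.45) = 0.6125
  C_23 = −[(0.85)(-0.30) − (-0.05)(-0.45)] = 0.2775
  C_31 = (-0.05)(-0.25) − (-0.15)(1.00) = 0.1625
  C_32 = −[(0.85)(-0.25) − (-0.15)(-0.25)] = 0.2500
  C_33 = (0.85)(1.00) − (-0.05)(-0.25) = 0.8375
det(I−A) = Σ_j (I−A)_1j·C_1j = (0.85)(0.7250) + (-0.05)(0.3125) + (-0.15)(0.5250) = 0.521875
adj(I−A) = Cᵀ =
  [ 0.7250   0.0850   0.1625]
  [ 0.3125   0.6125   0.2500]
  [ 0.5250   0.2775   0.8375]
(I − A)⁻¹ = adj(I−A) / det(I−A) ≈
  [   1.3892     0.1629     0.3114]
  [   0.5988     1.1737     0.4790]
  [   1.0060     0.5317     1.6048]
x = (I − A)⁻¹ d = adj(I−A)·d / det(I−A), with det(I−A) = 0.521875:
  x_1 = (0.7250·1000 + 0.0850·325 + 0.1625·750) / 0.521875 = 874.50 / 0.521875 ≈ 1675.7
  x_2 = (0.3125·1000 + 0.6125·325 + 0.2500·750) / 0.521875 = 699.0625 / 0.521875 ≈ 1339.5
  x_3 = (0.5250·1000 + 0.2775·325 + 0.8375·750) / 0.521875 = 1243.3125 / 0.521875 ≈ 2382.4

x_1 = 1675.7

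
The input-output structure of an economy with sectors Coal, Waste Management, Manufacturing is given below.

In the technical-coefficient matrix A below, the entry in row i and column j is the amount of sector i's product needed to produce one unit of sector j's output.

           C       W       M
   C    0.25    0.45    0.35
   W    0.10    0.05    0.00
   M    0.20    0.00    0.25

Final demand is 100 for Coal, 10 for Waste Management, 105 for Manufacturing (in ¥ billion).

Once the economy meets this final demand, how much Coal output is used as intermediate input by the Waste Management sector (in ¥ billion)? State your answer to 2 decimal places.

z_CW = 16.69

I − A =
  [   0.75    -0.45    -0.35]
  [  -0.10     0.95     0.00]
  [  -0.20     0.00     0.75]
Cofactors of I−A, C_ij = (−1)^(i+j)·(minor ij) (rows/columns in the sector order above):
  C_11 = (0.95)(0.75) − (0.00)(0.00) = 0.7125
  C_12 = −[(-0.10)(0.75) − (0.00)(-0.20)] = 0.0750
  C_13 = (-0.10)(0.00) − (0.95)(-0.20) = 0.1900
  C_21 = −[(-0.45)(0.75) − (-0.35)(0.00)] = 0.3375
  C_22 = (0.75)(0.75) − (-0.35)(-0.20) = 0.4925
  C_23 = −[(0.75)(0.00) − (-0.45)(-0.20)] = 0.0900
  C_31 = (-0.45)(0.00) − (-0.35)(0.95) = 0.3325
  C_32 = −[(0.75)(0.00) − (-0.35)(-0.10)] = 0.0350
  C_33 = (0.75)(0.95) − (-0.45)(-0.10) = 0.6675
det(I−A) = Σ_j (I−A)_1j·C_1j = (0.75)(0.7125) + (-0.45)(0.0750) + (-0.35)(0.1900) = 0.434125
adj(I−A) = Cᵀ =
  [ 0.7125   0.3375   0.3325]
  [ 0.0750   0.4925   0.0350]
  [ 0.1900   0.0900   0.6675]
(I − A)⁻¹ = adj(I−A) / det(I−A) ≈
  [   1.6412     0.7774     0.7659]
  [   0.1728     1.1345     0.0806]
  [   0.4377     0.2073     1.5376]
First solve x = (I − A)⁻¹ d = adj(I−A)·d / det(I−A); in particular x_W = (0.0750·100 + 0.4925·10 + 0.0350·105) / 0.434125 = 16.10 / 0.434125 ≈ 37.0861.
Intermediate flow from C to W: z_CW = a_CW · x_W = 0.45 × 16.10 / 0.434125 = 7.245 / 0.434125 ≈ 16.69.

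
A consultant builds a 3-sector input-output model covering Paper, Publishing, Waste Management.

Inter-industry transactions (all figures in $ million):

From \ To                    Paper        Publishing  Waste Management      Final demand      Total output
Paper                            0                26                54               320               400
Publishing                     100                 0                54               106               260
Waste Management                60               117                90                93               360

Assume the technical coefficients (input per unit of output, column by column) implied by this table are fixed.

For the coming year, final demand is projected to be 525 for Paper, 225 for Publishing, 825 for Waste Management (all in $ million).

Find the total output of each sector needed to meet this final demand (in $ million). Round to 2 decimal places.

Technical coefficients a_ij = z_ij / X_j:
  a_11 = 0/400 = 0.00, a_21 = 100/400 = 0.25, a_31 = 60/400 = 0.15
  a_12 = 26/260 = 0.10, a_22 = 0/260 = 0.00, a_32 = 117/260 = 0.45
  a_13 = 54/360 = 0.15, a_23 = 54/360 = 0.15, a_33 = 90/360 = 0.25
I − A =
  [   1.00    -0.10    -0.15]
  [  -0.25     1.00    -0.15]
  [  -0.15    -0.45     0.75]
Cofactors of I−A, C_ij = (−1)^(i+j)·(minor ij) (rows/columns in the sector order above):
  C_11 = (1.00)(0.75) − (-0.15)(-0.45) = 0.6825
  C_12 = −[(-0.25)(0.75) − (-0.15)(-0.15)] = 0.2100
  C_13 = (-0.25)(-0.45) − (1.00)(-0.15) = 0.2625
  C_21 = −[(-0.10)(0.75) − (-0.15)(-0.45)] = 0.1425
  C_22 = (1.00)(0.75) − (-0.15)(-0.15) = 0.7275
  C_23 = −[(1.00)(-0.45) − (-0.10)(-0.15)] = 0.4650
  C_31 = (-0.10)(-0.15) − (-0.15)(1.00) = 0.1650
  C_32 = −[(1.00)(-0.15) − (-0.15)(-0.25)] = 0.1875
  C_33 = (1.00)(1.00) − (-0.10)(-0.25) = 0.9750
det(I−A) = Σ_j (I−A)_1j·C_1j = (1.00)(0.6825) + (-0.10)(0.2100) + (-0.15)(0.2625) = 0.622125
adj(I−A) = Cᵀ =
  [ 0.6825   0.1425   0.1650]
  [ 0.2100   0.7275   0.1875]
  [ 0.2625   0.4650   0.9750]
(I − A)⁻¹ = adj(I−A) / det(I−A) ≈
  [   1.0970     0.2291     0.2652]
  [   0.3376     1.1694     0.3014]
  [   0.4219     0.7474     1.5672]
x = (I − A)⁻¹ d = adj(I−A)·d / det(I−A), with det(I−A) = 0.622125:
  x_1 = (0.6825·525 + 0.1425·225 + 0.1650·825) / 0.622125 = 526.50 / 0.622125 ≈ 846.29
  x_2 = (0.2100·525 + 0.7275·225 + 0.1875·825) / 0.622125 = 428.625 / 0.622125 ≈ 688.97
  x_3 = (0.2625·525 + 0.4650·225 + 0.9750·825) / 0.622125 = 1046.8125 / 0.622125 ≈ 1682.64

x_1 = 846.29, x_2 = 688.97, x_3 = 1682.64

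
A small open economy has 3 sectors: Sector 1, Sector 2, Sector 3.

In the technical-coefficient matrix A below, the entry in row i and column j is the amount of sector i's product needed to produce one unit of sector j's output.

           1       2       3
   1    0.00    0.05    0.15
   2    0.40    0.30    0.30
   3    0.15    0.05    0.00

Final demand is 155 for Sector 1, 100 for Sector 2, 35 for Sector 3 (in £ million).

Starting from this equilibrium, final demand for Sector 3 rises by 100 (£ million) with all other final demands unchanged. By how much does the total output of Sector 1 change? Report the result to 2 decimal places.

Δx_1 = 18.63

I − A =
  [   1.00    -0.05    -0.15]
  [  -0.40     0.70    -0.30]
  [  -0.15    -0.05     1.00]
Cofactors of I−A, C_ij = (−1)^(i+j)·(minor ij) (rows/columns in the sector order above):
  C_11 = (0.70)(1.00) − (-0.30)(-0.05) = 0.6850
  C_12 = −[(-0.40)(1.00) − (-0.30)(-0.15)] = 0.4450
  C_13 = (-0.40)(-0.05) − (0.70)(-0.15) = 0.1250
  C_21 = −[(-0.05)(1.00) − (-0.15)(-0.05)] = 0.0575
  C_22 = (1.00)(1.00) − (-0.15)(-0.15) = 0.9775
  C_23 = −[(1.00)(-0.05) − (-0.05)(-0.15)] = 0.0575
  C_31 = (-0.05)(-0.30) − (-0.15)(0.70) = 0.1200
  C_32 = −[(1.00)(-0.30) − (-0.15)(-0.40)] = 0.3600
  C_33 = (1.00)(0.70) − (-0.05)(-0.40) = 0.6800
det(I−A) = Σ_j (I−A)_1j·C_1j = (1.00)(0.6850) + (-0.05)(0.4450) + (-0.15)(0.1250) = 0.6440
adj(I−A) = Cᵀ =
  [ 0.6850   0.0575   0.1200]
  [ 0.4450   0.9775   0.3600]
  [ 0.1250   0.0575   0.6800]
(I − A)⁻¹ = adj(I−A) / det(I−A) ≈
  [   1.0637     0.0893     0.1863]
  [   0.6910     1.5179     0.5590]
  [   0.1941     0.0893     1.0559]
Δx = (I − A)⁻¹ Δd with Δd having +100 in the Sector 3 component and 0 elsewhere.
So Δx_1 = L_13 · (+100), where L_13 = adj(I−A)_13 / det(I−A) = 0.1200 / 0.6440.
Δx_1 = 0.1200 × (+100) / 0.6440 = 12.00 / 0.6440 ≈ 18.63.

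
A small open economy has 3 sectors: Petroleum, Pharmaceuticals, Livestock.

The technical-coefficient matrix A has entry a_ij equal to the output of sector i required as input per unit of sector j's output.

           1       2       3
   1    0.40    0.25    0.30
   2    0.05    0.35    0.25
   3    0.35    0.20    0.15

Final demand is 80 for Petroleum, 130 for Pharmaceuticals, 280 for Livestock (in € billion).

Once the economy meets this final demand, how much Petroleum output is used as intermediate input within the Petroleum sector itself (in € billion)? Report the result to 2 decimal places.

I − A =
  [   0.60    -0.25    -0.30]
  [  -0.05     0.65    -0.25]
  [  -0.35    -0.20     0.85]
Cofactors of I−A, C_ij = (−1)^(i+j)·(minor ij) (rows/columns in the sector order above):
  C_11 = (0.65)(0.85) − (-0.25)(-0.20) = 0.5025
  C_12 = −[(-0.05)(0.85) − (-0.25)(-0.35)] = 0.1300
  C_13 = (-0.05)(-0.20) − (0.65)(-0.35) = 0.2375
  C_21 = −[(-0.25)(0.85) − (-0.30)(-0.20)] = 0.2725
  C_22 = (0.60)(0.85) − (-0.30)(-0.35) = 0.4050
  C_23 = −[(0.60)(-0.20) − (-0.25)(-0.35)] = 0.2075
  C_31 = (-0.25)(-0.25) − (-0.30)(0.65) = 0.2575
  C_32 = −[(0.60)(-0.25) − (-0.30)(-0.05)] = 0.1650
  C_33 = (0.60)(0.65) − (-0.25)(-0.05) = 0.3775
det(I−A) = Σ_j (I−A)_1j·C_1j = (0.60)(0.5025) + (-0.25)(0.1300) + (-0.30)(0.2375) = 0.19775
adj(I−A) = Cᵀ =
  [ 0.5025   0.2725   0.2575]
  [ 0.1300   0.4050   0.1650]
  [ 0.2375   0.2075   0.3775]
(I − A)⁻¹ = adj(I−A) / det(I−A) ≈
  [   2.5411     1.3780     1.3021]
  [   0.6574     2.0480     0.8344]
  [   1.2010     1.0493     1.9090]
First solve x = (I − A)⁻¹ d = adj(I−A)·d / det(I−A); in particular x_1 = (0.5025·80 + 0.2725·130 + 0.2575·280) / 0.19775 = 147.725 / 0.19775 ≈ 747.0291.
Intermediate flow from 1 to 1: z_11 = a_11 · x_1 = 0.40 × 147.725 / 0.19775 = 59.09 / 0.19775 ≈ 298.81.

z_11 = 298.81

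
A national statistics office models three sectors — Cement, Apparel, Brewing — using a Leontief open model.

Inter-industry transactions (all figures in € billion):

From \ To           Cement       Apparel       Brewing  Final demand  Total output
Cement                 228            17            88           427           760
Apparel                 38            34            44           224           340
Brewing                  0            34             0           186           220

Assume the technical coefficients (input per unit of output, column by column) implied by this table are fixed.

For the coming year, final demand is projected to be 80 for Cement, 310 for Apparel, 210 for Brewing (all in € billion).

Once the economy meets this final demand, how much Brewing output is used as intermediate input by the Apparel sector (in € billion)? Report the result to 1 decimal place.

Technical coefficients a_ij = z_ij / X_j:
  a_CC = 228/760 = 0.30, a_AC = 38/760 = 0.05, a_BC = 0/760 = 0.00
  a_CA = 17/340 = 0.05, a_AA = 34/340 = 0.10, a_BA = 34/340 = 0.10
  a_CB = 88/220 = 0.40, a_AB = 44/220 = 0.20, a_BB = 0/220 = 0.00
I − A =
  [   0.70    -0.05    -0.40]
  [  -0.05     0.90    -0.20]
  [   0.00    -0.10     1.00]
Cofactors of I−A, C_ij = (−1)^(i+j)·(minor ij) (rows/columns in the sector order above):
  C_11 = (0.90)(1.00) − (-0.20)(-0.10) = 0.8800
  C_12 = −[(-0.05)(1.00) − (-0.20)(0.00)] = 0.0500
  C_13 = (-0.05)(-0.10) − (0.90)(0.00) = 0.0050
  C_21 = −[(-0.05)(1.00) − (-0.40)(-0.10)] = 0.0900
  C_22 = (0.70)(1.00) − (-0.40)(0.00) = 0.7000
  C_23 = −[(0.70)(-0.10) − (-0.05)(0.00)] = 0.0700
  C_31 = (-0.05)(-0.20) − (-0.40)(0.90) = 0.3700
  C_32 = −[(0.70)(-0.20) − (-0.40)(-0.05)] = 0.1600
  C_33 = (0.70)(0.90) − (-0.05)(-0.05) = 0.6275
det(I−A) = Σ_j (I−A)_1j·C_1j = (0.70)(0.8800) + (-0.05)(0.0500) + (-0.40)(0.0050) = 0.6115
adj(I−A) = Cᵀ =
  [ 0.8800   0.0900   0.3700]
  [ 0.0500   0.7000   0.1600]
  [ 0.0050   0.0700   0.6275]
(I − A)⁻¹ = adj(I−A) / det(I−A) ≈
  [   1.4391     0.1472     0.6051]
  [   0.0818     1.1447     0.2617]
  [   0.0082     0.1145     1.0262]
First solve x = (I − A)⁻¹ d = adj(I−A)·d / det(I−A); in particular x_A = (0.0500·80 + 0.7000·310 + 0.1600·210) / 0.6115 = 254.60 / 0.6115 ≈ 416.353.
Intermediate flow from B to A: z_BA = a_BA · x_A = 0.10 × 254.60 / 0.6115 = 25.46 / 0.6115 ≈ 41.6.

z_BA = 41.6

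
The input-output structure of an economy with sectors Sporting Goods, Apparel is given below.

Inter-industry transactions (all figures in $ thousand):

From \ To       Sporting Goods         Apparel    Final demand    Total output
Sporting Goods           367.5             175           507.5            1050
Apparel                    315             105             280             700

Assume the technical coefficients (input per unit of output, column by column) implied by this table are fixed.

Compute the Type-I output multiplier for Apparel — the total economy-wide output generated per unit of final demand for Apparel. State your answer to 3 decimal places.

m_A = 1.885

Technical coefficients a_ij = z_ij / X_j:
  a_SS = 367.5/1050 = 0.35, a_AS = 315/1050 = 0.30
  a_SA = 175/700 = 0.25, a_AA = 105/700 = 0.15
I − A =
  [   0.65    -0.25]
  [  -0.30     0.85]
det(I−A) = (0.65)(0.85) − (-0.25)(-0.30) = 0.4775
adj(I−A) = [[0.85, 0.25], [0.30, 0.65]]
(I − A)⁻¹ = adj(I−A) / det(I−A) ≈
  [   1.7801     0.5236]
  [   0.6283     1.3613]
The output multiplier for sector j is the column-j sum of the Leontief inverse (I − A)⁻¹ = adj(I−A) / det(I−A).
Column A of adj(I−A): (0.25, 0.65); det(I−A) = 0.4775.
m_A = (0.25 + 0.65) / 0.4775 = 0.90 / 0.4775 ≈ 1.885.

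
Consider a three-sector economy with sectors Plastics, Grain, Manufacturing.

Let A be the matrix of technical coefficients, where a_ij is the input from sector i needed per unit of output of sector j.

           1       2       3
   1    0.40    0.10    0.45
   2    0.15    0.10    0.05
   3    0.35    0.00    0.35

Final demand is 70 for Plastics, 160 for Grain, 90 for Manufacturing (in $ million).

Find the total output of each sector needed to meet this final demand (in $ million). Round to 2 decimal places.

x_1 = 446.27, x_2 = 273.20, x_3 = 378.76

I − A =
  [   0.60    -0.10    -0.45]
  [  -0.15     0.90    -0.05]
  [  -0.35     0.00     0.65]
Cofactors of I−A, C_ij = (−1)^(i+j)·(minor ij) (rows/columns in the sector order above):
  C_11 = (0.90)(0.65) − (-0.05)(0.00) = 0.5850
  C_12 = −[(-0.15)(0.65) − (-0.05)(-0.35)] = 0.1150
  C_13 = (-0.15)(0.00) − (0.90)(-0.35) = 0.3150
  C_21 = −[(-0.10)(0.65) − (-0.45)(0.00)] = 0.0650
  C_22 = (0.60)(0.65) − (-0.45)(-0.35) = 0.2325
  C_23 = −[(0.60)(0.00) − (-0.10)(-0.35)] = 0.0350
  C_31 = (-0.10)(-0.05) − (-0.45)(0.90) = 0.4100
  C_32 = −[(0.60)(-0.05) − (-0.45)(-0.15)] = 0.0975
  C_33 = (0.60)(0.90) − (-0.10)(-0.15) = 0.5250
det(I−A) = Σ_j (I−A)_1j·C_1j = (0.60)(0.5850) + (-0.10)(0.1150) + (-0.45)(0.3150) = 0.19775
adj(I−A) = Cᵀ =
  [ 0.5850   0.0650   0.4100]
  [ 0.1150   0.2325   0.0975]
  [ 0.3150   0.0350   0.5250]
(I − A)⁻¹ = adj(I−A) / det(I−A) ≈
  [   2.9583     0.3287     2.0733]
  [   0.5815     1.1757     0.4930]
  [   1.5929     0.1770     2.6549]
x = (I − A)⁻¹ d = adj(I−A)·d / det(I−A), with det(I−A) = 0.19775:
  x_1 = (0.5850·70 + 0.0650·160 + 0.4100·90) / 0.19775 = 88.25 / 0.19775 ≈ 446.27
  x_2 = (0.1150·70 + 0.2325·160 + 0.0975·90) / 0.19775 = 54.025 / 0.19775 ≈ 273.20
  x_3 = (0.3150·70 + 0.0350·160 + 0.5250·90) / 0.19775 = 74.90 / 0.19775 ≈ 378.76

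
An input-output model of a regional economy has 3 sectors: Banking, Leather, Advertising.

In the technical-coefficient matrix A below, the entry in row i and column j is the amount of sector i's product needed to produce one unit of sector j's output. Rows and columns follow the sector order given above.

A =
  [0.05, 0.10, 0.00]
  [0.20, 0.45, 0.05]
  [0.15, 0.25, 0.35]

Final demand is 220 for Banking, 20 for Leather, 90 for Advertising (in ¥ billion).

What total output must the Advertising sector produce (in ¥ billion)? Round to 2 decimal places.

I − A =
  [   0.95    -0.10     0.00]
  [  -0.20     0.55    -0.05]
  [  -0.15    -0.25     0.65]
Cofactors of I−A, C_ij = (−1)^(i+j)·(minor ij) (rows/columns in the sector order above):
  C_11 = (0.55)(0.65) − (-0.05)(-0.25) = 0.3450
  C_12 = −[(-0.20)(0.65) − (-0.05)(-0.15)] = 0.1375
  C_13 = (-0.20)(-0.25) − (0.55)(-0.15) = 0.1325
  C_21 = −[(-0.10)(0.65) − (0.00)(-0.25)] = 0.0650
  C_22 = (0.95)(0.65) − (0.00)(-0.15) = 0.6175
  C_23 = −[(0.95)(-0.25) − (-0.10)(-0.15)] = 0.2525
  C_31 = (-0.10)(-0.05) − (0.00)(0.55) = 0.0050
  C_32 = −[(0.95)(-0.05) − (0.00)(-0.20)] = 0.0475
  C_33 = (0.95)(0.55) − (-0.10)(-0.20) = 0.5025
det(I−A) = Σ_j (I−A)_1j·C_1j = (0.95)(0.3450) + (-0.10)(0.1375) + (0.00)(0.1325) = 0.3140
adj(I−A) = Cᵀ =
  [ 0.3450   0.0650   0.0050]
  [ 0.1375   0.6175   0.0475]
  [ 0.1325   0.2525   0.5025]
(I − A)⁻¹ = adj(I−A) / det(I−A) ≈
  [   1.0987     0.2070     0.0159]
  [   0.4379     1.9666     0.1513]
  [   0.4220     0.8041     1.6003]
x = (I − A)⁻¹ d = adj(I−A)·d / det(I−A), with det(I−A) = 0.3140:
  x_1 = (0.3450·220 + 0.0650·20 + 0.0050·90) / 0.3140 = 77.65 / 0.3140 ≈ 247.29
  x_2 = (0.1375·220 + 0.6175·20 + 0.0475·90) / 0.3140 = 46.875 / 0.3140 ≈ 149.28
  x_3 = (0.1325·220 + 0.2525·20 + 0.5025·90) / 0.3140 = 79.425 / 0.3140 ≈ 252.95

x_3 = 252.95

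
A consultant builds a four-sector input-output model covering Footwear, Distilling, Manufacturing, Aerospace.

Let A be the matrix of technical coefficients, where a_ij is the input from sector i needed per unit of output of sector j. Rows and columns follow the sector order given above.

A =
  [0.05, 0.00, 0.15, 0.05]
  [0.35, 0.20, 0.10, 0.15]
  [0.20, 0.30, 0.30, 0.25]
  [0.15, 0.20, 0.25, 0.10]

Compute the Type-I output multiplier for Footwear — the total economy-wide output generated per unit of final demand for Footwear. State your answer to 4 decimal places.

I − A =
  [   0.95     0.00    -0.15    -0.05]
  [  -0.35     0.80    -0.10    -0.15]
  [  -0.20    -0.30     0.70    -0.25]
  [  -0.15    -0.20    -0.25     0.90]
Compute the cofactors C_ij = (−1)^(i+j)·(3×3 minor ij) of I−A; the adjugate is their transpose:
adj(I−A) = Cᵀ =
  [ 0.389750   0.058750   0.114500   0.063250]
  [ 0.243625   0.498750   0.175375   0.145375]
  [ 0.286750   0.303750   0.646000   0.246000]
  [ 0.198750   0.205000   0.237500   0.463750]
det(I−A) = Σ_j (I−A)_1j·C_1j = (0.95)(0.389750) + (0.00)(0.243625) + (-0.15)(0.286750) + (-0.05)(0.198750) = 0.3173125
(I − A)⁻¹ = adj(I−A) / det(I−A) ≈
  [   1.22828     0.18515     0.36084     0.19933]
  [   0.76778     1.57179     0.55269     0.45814]
  [   0.90368     0.95726     2.03585     0.77526]
  [   0.62635     0.64605     0.74847     1.46149]
The output multiplier for sector j is the column-j sum of the Leontief inverse (I − A)⁻¹ = adj(I−A) / det(I−A).
Column F of adj(I−A): (0.389750, 0.243625, 0.286750, 0.198750); det(I−A) = 0.3173125.
m_F = (0.389750 + 0.243625 + 0.286750 + 0.198750) / 0.3173125 = 1.118875 / 0.3173125 ≈ 3.5261.

m_F = 3.5261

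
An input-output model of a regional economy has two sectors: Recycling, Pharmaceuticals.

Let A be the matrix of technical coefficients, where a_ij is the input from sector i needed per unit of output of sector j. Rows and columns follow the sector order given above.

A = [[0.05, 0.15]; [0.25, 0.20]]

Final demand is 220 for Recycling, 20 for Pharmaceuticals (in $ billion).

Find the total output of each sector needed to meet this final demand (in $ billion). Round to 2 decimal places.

x_1 = 247.75, x_2 = 102.42

I − A =
  [   0.95    -0.15]
  [  -0.25     0.80]
det(I−A) = (0.95)(0.80) − (-0.15)(-0.25) = 0.7225
adj(I−A) = [[0.80, 0.15], [0.25, 0.95]]
(I − A)⁻¹ = adj(I−A) / det(I−A) ≈
  [   1.1073     0.2076]
  [   0.3460     1.3149]
x = (I − A)⁻¹ d = adj(I−A)·d / det(I−A), with det(I−A) = 0.7225:
  x_1 = (0.80·220 + 0.15·20) / 0.7225 = 179.00 / 0.7225 ≈ 247.75
  x_2 = (0.25·220 + 0.95·20) / 0.7225 = 74.00 / 0.7225 ≈ 102.42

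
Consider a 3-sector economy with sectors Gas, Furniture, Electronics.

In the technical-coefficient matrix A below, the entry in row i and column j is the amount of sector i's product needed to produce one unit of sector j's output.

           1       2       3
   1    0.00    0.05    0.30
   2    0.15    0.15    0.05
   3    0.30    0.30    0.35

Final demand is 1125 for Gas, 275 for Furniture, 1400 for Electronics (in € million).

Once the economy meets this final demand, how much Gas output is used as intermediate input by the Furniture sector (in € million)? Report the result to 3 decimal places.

z_12 = 46.796

I − A =
  [   1.00    -0.05    -0.30]
  [  -0.15     0.85    -0.05]
  [  -0.30    -0.30     0.65]
Cofactors of I−A, C_ij = (−1)^(i+j)·(minor ij) (rows/columns in the sector order above):
  C_11 = (0.85)(0.65) − (-0.05)(-0.30) = 0.5375
  C_12 = −[(-0.15)(0.65) − (-0.05)(-0.30)] = 0.1125
  C_13 = (-0.15)(-0.30) − (0.85)(-0.30) = 0.3000
  C_21 = −[(-0.05)(0.65) − (-0.30)(-0.30)] = 0.1225
  C_22 = (1.00)(0.65) − (-0.30)(-0.30) = 0.5600
  C_23 = −[(1.00)(-0.30) − (-0.05)(-0.30)] = 0.3150
  C_31 = (-0.05)(-0.05) − (-0.30)(0.85) = 0.2575
  C_32 = −[(1.00)(-0.05) − (-0.30)(-0.15)] = 0.0950
  C_33 = (1.00)(0.85) − (-0.05)(-0.15) = 0.8425
det(I−A) = Σ_j (I−A)_1j·C_1j = (1.00)(0.5375) + (-0.05)(0.1125) + (-0.30)(0.3000) = 0.441875
adj(I−A) = Cᵀ =
  [ 0.5375   0.1225   0.2575]
  [ 0.1125   0.5600   0.0950]
  [ 0.3000   0.3150   0.8425]
(I − A)⁻¹ = adj(I−A) / det(I−A) ≈
  [   1.2164     0.2772     0.5827]
  [   0.2546     1.2673     0.2150]
  [   0.6789     0.7129     1.9066]
First solve x = (I − A)⁻¹ d = adj(I−A)·d / det(I−A); in particular x_2 = (0.1125·1125 + 0.5600·275 + 0.0950·1400) / 0.441875 = 413.5625 / 0.441875 ≈ 935.92645.
Intermediate flow from 1 to 2: z_12 = a_12 · x_2 = 0.05 × 413.5625 / 0.441875 = 20.678125 / 0.441875 ≈ 46.796.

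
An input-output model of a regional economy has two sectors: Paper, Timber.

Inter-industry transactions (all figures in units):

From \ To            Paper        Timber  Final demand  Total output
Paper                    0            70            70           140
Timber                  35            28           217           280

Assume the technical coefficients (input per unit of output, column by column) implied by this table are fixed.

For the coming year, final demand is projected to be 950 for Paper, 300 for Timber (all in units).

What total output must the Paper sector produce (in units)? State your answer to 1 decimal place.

x_P = 1110.4

Technical coefficients a_ij = z_ij / X_j:
  a_PP = 0/140 = 0.00, a_TP = 35/140 = 0.25
  a_PT = 70/280 = 0.25, a_TT = 28/280 = 0.10
I − A =
  [   1.00    -0.25]
  [  -0.25     0.90]
det(I−A) = (1.00)(0.90) − (-0.25)(-0.25) = 0.8375
adj(I−A) = [[0.90, 0.25], [0.25, 1.00]]
(I − A)⁻¹ = adj(I−A) / det(I−A) ≈
  [   1.0746     0.2985]
  [   0.2985     1.1940]
x = (I − A)⁻¹ d = adj(I−A)·d / det(I−A), with det(I−A) = 0.8375:
  x_P = (0.90·950 + 0.25·300) / 0.8375 = 930.00 / 0.8375 ≈ 1110.4
  x_T = (0.25·950 + 1.00·300) / 0.8375 = 537.50 / 0.8375 ≈ 641.8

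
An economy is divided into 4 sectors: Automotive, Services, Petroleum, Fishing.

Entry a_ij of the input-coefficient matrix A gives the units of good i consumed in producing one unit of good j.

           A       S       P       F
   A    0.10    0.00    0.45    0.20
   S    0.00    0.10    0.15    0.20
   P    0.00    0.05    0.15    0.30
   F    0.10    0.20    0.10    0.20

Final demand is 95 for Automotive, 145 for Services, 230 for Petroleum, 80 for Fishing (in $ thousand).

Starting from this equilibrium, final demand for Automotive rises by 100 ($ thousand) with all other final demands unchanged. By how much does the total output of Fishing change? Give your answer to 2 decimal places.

Δx_F = 16.69

I − A =
  [   0.90     0.00    -0.45    -0.20]
  [   0.00     0.90    -0.15    -0.20]
  [   0.00    -0.05     0.85    -0.30]
  [  -0.10    -0.20    -0.10     0.80]
Compute the cofactors C_ij = (−1)^(i+j)·(3×3 minor ij) of I−A; the adjugate is their transpose:
adj(I−A) = Cᵀ =
  [ 0.53500   0.08000   0.33000   0.27750]
  [ 0.02150   0.55450   0.13200   0.19350]
  [ 0.02800   0.08900   0.59400   0.25200]
  [ 0.07575   0.15975   0.14850   0.68175]
det(I−A) = Σ_j (I−A)_1j·C_1j = (0.90)(0.53500) + (0.00)(0.02150) + (-0.45)(0.02800) + (-0.20)(0.07575) = 0.45375
(I − A)⁻¹ = adj(I−A) / det(I−A) ≈
  [   1.1791     0.1763     0.7273     0.6116]
  [   0.0474     1.2220     0.2909     0.4264]
  [   0.0617     0.1961     1.3091     0.5554]
  [   0.1669     0.3521     0.3273     1.5025]
Δx = (I − A)⁻¹ Δd with Δd having +100 in the Automotive component and 0 elsewhere.
So Δx_F = L_FA · (+100), where L_FA = adj(I−A)_FA / det(I−A) = 0.07575 / 0.45375.
Δx_F = 0.07575 × (+100) / 0.45375 = 7.575 / 0.45375 ≈ 16.69.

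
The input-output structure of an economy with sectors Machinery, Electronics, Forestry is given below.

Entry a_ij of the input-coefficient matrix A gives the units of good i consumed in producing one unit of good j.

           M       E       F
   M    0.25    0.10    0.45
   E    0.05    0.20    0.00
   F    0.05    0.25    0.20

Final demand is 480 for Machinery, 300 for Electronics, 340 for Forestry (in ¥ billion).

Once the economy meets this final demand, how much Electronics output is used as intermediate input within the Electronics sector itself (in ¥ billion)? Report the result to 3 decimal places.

I − A =
  [   0.75    -0.10    -0.45]
  [  -0.05     0.80     0.00]
  [  -0.05    -0.25     0.80]
Cofactors of I−A, C_ij = (−1)^(i+j)·(minor ij) (rows/columns in the sector order above):
  C_11 = (0.80)(0.80) − (0.00)(-0.25) = 0.6400
  C_12 = −[(-0.05)(0.80) − (0.00)(-0.05)] = 0.0400
  C_13 = (-0.05)(-0.25) − (0.80)(-0.05) = 0.0525
  C_21 = −[(-0.10)(0.80) − (-0.45)(-0.25)] = 0.1925
  C_22 = (0.75)(0.80) − (-0.45)(-0.05) = 0.5775
  C_23 = −[(0.75)(-0.25) − (-0.10)(-0.05)] = 0.1925
  C_31 = (-0.10)(0.00) − (-0.45)(0.80) = 0.3600
  C_32 = −[(0.75)(0.00) − (-0.45)(-0.05)] = 0.0225
  C_33 = (0.75)(0.80) − (-0.10)(-0.05) = 0.5950
det(I−A) = Σ_j (I−A)_1j·C_1j = (0.75)(0.6400) + (-0.10)(0.0400) + (-0.45)(0.0525) = 0.452375
adj(I−A) = Cᵀ =
  [ 0.6400   0.1925   0.3600]
  [ 0.0400   0.5775   0.0225]
  [ 0.0525   0.1925   0.5950]
(I − A)⁻¹ = adj(I−A) / det(I−A) ≈
  [   1.4148     0.4255     0.7958]
  [   0.0884     1.2766     0.0497]
  [   0.1161     0.4255     1.3153]
First solve x = (I − A)⁻¹ d = adj(I−A)·d / det(I−A); in particular x_E = (0.0400·480 + 0.5775·300 + 0.0225·340) / 0.452375 = 200.10 / 0.452375 ≈ 442.33214.
Intermediate flow from E to E: z_EE = a_EE · x_E = 0.20 × 200.10 / 0.452375 = 40.02 / 0.452375 ≈ 88.466.

z_EE = 88.466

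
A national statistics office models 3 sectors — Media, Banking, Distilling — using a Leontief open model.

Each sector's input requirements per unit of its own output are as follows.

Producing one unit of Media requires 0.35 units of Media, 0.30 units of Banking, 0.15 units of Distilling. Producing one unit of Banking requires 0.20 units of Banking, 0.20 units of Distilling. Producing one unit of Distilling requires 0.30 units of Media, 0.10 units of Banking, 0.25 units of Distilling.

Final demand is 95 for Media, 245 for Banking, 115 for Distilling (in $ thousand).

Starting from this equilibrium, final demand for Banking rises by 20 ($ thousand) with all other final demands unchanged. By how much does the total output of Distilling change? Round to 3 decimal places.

Δx_D = 8.050

I − A =
  [   0.65     0.00    -0.30]
  [  -0.30     0.80    -0.10]
  [  -0.15    -0.20     0.75]
Cofactors of I−A, C_ij = (−1)^(i+j)·(minor ij) (rows/columns in the sector order above):
  C_11 = (0.80)(0.75) − (-0.10)(-0.20) = 0.5800
  C_12 = −[(-0.30)(0.75) − (-0.10)(-0.15)] = 0.2400
  C_13 = (-0.30)(-0.20) − (0.80)(-0.15) = 0.1800
  C_21 = −[(0.00)(0.75) − (-0.30)(-0.20)] = 0.0600
  C_22 = (0.65)(0.75) − (-0.30)(-0.15) = 0.4425
  C_23 = −[(0.65)(-0.20) − (0.00)(-0.15)] = 0.1300
  C_31 = (0.00)(-0.10) − (-0.30)(0.80) = 0.2400
  C_32 = −[(0.65)(-0.10) − (-0.30)(-0.30)] = 0.1550
  C_33 = (0.65)(0.80) − (0.00)(-0.30) = 0.5200
det(I−A) = Σ_j (I−A)_1j·C_1j = (0.65)(0.5800) + (0.00)(0.2400) + (-0.30)(0.1800) = 0.3230
adj(I−A) = Cᵀ =
  [ 0.5800   0.0600   0.2400]
  [ 0.2400   0.4425   0.1550]
  [ 0.1800   0.1300   0.5200]
(I − A)⁻¹ = adj(I−A) / det(I−A) ≈
  [   1.7957     0.1858     0.7430]
  [   0.7430     1.3700     0.4799]
  [   0.5573     0.4025     1.6099]
Δx = (I − A)⁻¹ Δd with Δd having +20 in the Banking component and 0 elsewhere.
So Δx_D = L_DB · (+20), where L_DB = adj(I−A)_DB / det(I−A) = 0.1300 / 0.3230.
Δx_D = 0.1300 × (+20) / 0.3230 = 2.60 / 0.3230 ≈ 8.050.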